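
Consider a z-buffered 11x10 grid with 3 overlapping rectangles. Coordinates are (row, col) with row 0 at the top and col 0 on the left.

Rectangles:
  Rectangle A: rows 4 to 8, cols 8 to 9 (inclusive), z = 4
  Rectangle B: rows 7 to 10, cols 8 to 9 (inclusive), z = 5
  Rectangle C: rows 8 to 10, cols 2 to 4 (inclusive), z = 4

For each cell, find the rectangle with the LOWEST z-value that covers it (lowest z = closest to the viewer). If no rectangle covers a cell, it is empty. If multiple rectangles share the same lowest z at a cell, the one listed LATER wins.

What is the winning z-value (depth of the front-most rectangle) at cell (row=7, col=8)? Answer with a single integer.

Check cell (7,8):
  A: rows 4-8 cols 8-9 z=4 -> covers; best now A (z=4)
  B: rows 7-10 cols 8-9 z=5 -> covers; best now A (z=4)
  C: rows 8-10 cols 2-4 -> outside (row miss)
Winner: A at z=4

Answer: 4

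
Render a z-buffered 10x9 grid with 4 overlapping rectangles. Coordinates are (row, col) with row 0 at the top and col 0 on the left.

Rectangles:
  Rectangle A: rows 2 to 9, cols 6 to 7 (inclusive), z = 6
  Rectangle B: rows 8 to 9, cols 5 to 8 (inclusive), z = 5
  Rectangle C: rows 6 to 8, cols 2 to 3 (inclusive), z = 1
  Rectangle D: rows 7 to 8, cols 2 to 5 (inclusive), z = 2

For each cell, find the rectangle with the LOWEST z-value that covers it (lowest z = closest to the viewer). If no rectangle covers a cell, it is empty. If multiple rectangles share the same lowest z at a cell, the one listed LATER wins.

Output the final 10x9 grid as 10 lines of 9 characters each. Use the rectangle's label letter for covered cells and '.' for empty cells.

.........
.........
......AA.
......AA.
......AA.
......AA.
..CC..AA.
..CCDDAA.
..CCDDBBB
.....BBBB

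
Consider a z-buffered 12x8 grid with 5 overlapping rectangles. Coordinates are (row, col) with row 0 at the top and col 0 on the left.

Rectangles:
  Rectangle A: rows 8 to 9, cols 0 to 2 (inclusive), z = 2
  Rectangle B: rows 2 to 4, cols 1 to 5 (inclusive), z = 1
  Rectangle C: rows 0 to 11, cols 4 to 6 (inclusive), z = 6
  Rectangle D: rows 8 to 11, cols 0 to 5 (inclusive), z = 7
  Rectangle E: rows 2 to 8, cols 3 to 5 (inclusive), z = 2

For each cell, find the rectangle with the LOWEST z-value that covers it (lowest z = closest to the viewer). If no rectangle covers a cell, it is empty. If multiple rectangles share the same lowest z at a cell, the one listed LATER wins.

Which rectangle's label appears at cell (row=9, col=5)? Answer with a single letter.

Answer: C

Derivation:
Check cell (9,5):
  A: rows 8-9 cols 0-2 -> outside (col miss)
  B: rows 2-4 cols 1-5 -> outside (row miss)
  C: rows 0-11 cols 4-6 z=6 -> covers; best now C (z=6)
  D: rows 8-11 cols 0-5 z=7 -> covers; best now C (z=6)
  E: rows 2-8 cols 3-5 -> outside (row miss)
Winner: C at z=6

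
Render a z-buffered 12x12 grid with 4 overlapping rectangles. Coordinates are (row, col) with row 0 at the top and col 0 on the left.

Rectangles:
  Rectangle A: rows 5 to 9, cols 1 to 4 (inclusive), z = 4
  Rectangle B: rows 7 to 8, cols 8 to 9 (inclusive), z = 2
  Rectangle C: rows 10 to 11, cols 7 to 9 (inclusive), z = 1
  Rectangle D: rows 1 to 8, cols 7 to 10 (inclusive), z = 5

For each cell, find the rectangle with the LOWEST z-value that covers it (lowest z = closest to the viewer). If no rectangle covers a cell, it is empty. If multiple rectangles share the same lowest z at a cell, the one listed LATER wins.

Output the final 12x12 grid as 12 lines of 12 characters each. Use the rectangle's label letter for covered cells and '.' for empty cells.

............
.......DDDD.
.......DDDD.
.......DDDD.
.......DDDD.
.AAAA..DDDD.
.AAAA..DDDD.
.AAAA..DBBD.
.AAAA..DBBD.
.AAAA.......
.......CCC..
.......CCC..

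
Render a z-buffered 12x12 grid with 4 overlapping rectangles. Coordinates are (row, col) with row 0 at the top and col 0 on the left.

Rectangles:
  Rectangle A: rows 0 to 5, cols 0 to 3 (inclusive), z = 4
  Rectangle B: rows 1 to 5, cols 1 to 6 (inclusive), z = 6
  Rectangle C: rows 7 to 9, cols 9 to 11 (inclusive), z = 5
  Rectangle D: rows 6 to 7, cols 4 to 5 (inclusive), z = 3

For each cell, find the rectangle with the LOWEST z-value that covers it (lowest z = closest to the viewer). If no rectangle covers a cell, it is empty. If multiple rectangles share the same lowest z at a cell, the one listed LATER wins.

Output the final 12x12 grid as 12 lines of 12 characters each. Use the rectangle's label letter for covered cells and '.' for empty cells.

AAAA........
AAAABBB.....
AAAABBB.....
AAAABBB.....
AAAABBB.....
AAAABBB.....
....DD......
....DD...CCC
.........CCC
.........CCC
............
............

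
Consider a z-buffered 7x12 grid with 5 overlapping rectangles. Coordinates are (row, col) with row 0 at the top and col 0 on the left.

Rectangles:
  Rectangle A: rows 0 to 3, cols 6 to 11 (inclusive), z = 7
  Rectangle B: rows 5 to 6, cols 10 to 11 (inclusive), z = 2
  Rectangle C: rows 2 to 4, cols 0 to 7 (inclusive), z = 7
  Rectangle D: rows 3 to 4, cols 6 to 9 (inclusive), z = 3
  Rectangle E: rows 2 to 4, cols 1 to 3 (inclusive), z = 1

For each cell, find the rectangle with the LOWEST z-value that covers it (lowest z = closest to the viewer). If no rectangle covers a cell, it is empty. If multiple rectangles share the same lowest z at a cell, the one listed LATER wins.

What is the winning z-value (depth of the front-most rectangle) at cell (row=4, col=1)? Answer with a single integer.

Answer: 1

Derivation:
Check cell (4,1):
  A: rows 0-3 cols 6-11 -> outside (row miss)
  B: rows 5-6 cols 10-11 -> outside (row miss)
  C: rows 2-4 cols 0-7 z=7 -> covers; best now C (z=7)
  D: rows 3-4 cols 6-9 -> outside (col miss)
  E: rows 2-4 cols 1-3 z=1 -> covers; best now E (z=1)
Winner: E at z=1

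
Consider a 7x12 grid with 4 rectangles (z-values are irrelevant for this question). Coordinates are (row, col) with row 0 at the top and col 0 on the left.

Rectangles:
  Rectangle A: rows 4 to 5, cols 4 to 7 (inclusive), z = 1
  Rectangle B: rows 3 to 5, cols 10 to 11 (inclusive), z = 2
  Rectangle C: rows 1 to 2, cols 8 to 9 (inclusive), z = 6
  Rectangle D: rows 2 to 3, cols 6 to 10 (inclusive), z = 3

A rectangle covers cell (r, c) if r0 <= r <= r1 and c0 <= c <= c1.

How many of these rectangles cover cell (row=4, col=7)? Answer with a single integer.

Check cell (4,7):
  A: rows 4-5 cols 4-7 -> covers
  B: rows 3-5 cols 10-11 -> outside (col miss)
  C: rows 1-2 cols 8-9 -> outside (row miss)
  D: rows 2-3 cols 6-10 -> outside (row miss)
Count covering = 1

Answer: 1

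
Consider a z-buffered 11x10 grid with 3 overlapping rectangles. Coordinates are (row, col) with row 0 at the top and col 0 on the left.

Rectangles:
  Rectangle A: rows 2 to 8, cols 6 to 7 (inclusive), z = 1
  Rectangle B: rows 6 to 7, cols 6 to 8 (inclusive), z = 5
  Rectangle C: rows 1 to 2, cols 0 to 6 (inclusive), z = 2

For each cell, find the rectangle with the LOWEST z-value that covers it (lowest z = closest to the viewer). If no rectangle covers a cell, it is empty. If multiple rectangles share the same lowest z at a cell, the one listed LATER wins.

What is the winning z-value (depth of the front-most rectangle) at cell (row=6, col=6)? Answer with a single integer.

Answer: 1

Derivation:
Check cell (6,6):
  A: rows 2-8 cols 6-7 z=1 -> covers; best now A (z=1)
  B: rows 6-7 cols 6-8 z=5 -> covers; best now A (z=1)
  C: rows 1-2 cols 0-6 -> outside (row miss)
Winner: A at z=1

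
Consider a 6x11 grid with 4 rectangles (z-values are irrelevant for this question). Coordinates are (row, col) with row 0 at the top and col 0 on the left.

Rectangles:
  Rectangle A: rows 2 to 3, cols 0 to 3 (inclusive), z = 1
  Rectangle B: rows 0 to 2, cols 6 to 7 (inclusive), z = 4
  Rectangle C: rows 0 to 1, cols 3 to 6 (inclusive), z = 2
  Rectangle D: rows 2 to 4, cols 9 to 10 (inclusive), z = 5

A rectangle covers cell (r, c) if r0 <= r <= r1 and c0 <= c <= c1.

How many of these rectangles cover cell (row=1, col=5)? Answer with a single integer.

Check cell (1,5):
  A: rows 2-3 cols 0-3 -> outside (row miss)
  B: rows 0-2 cols 6-7 -> outside (col miss)
  C: rows 0-1 cols 3-6 -> covers
  D: rows 2-4 cols 9-10 -> outside (row miss)
Count covering = 1

Answer: 1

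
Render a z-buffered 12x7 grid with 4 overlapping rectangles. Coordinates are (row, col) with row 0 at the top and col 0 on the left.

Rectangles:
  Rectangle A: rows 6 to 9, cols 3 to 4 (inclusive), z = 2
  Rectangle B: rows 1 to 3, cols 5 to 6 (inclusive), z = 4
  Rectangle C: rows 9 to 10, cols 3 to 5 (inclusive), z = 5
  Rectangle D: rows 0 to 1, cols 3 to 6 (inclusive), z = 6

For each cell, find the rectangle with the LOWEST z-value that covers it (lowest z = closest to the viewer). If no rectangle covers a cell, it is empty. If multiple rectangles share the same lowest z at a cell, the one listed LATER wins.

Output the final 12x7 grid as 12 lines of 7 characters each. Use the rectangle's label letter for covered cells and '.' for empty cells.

...DDDD
...DDBB
.....BB
.....BB
.......
.......
...AA..
...AA..
...AA..
...AAC.
...CCC.
.......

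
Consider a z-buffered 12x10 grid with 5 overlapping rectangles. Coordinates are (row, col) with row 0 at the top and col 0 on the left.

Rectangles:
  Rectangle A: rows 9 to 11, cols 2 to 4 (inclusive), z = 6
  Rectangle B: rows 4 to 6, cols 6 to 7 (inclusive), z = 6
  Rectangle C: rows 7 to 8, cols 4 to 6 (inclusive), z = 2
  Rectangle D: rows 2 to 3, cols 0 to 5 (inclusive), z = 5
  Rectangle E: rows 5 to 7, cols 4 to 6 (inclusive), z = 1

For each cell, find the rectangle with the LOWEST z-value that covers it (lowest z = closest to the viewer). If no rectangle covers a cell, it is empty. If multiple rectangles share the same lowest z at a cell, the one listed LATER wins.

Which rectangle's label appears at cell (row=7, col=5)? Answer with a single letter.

Answer: E

Derivation:
Check cell (7,5):
  A: rows 9-11 cols 2-4 -> outside (row miss)
  B: rows 4-6 cols 6-7 -> outside (row miss)
  C: rows 7-8 cols 4-6 z=2 -> covers; best now C (z=2)
  D: rows 2-3 cols 0-5 -> outside (row miss)
  E: rows 5-7 cols 4-6 z=1 -> covers; best now E (z=1)
Winner: E at z=1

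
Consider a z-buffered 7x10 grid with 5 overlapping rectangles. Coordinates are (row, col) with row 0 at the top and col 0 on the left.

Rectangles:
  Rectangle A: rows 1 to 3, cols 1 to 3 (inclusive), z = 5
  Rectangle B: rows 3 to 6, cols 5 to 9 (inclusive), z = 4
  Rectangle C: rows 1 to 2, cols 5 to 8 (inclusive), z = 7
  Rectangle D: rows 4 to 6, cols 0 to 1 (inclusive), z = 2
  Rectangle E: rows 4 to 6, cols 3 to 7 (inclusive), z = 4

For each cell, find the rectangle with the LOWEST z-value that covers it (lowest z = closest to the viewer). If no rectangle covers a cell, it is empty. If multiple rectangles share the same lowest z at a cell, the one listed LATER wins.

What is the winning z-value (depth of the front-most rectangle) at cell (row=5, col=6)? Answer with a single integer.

Answer: 4

Derivation:
Check cell (5,6):
  A: rows 1-3 cols 1-3 -> outside (row miss)
  B: rows 3-6 cols 5-9 z=4 -> covers; best now B (z=4)
  C: rows 1-2 cols 5-8 -> outside (row miss)
  D: rows 4-6 cols 0-1 -> outside (col miss)
  E: rows 4-6 cols 3-7 z=4 -> covers; best now E (z=4)
Winner: E at z=4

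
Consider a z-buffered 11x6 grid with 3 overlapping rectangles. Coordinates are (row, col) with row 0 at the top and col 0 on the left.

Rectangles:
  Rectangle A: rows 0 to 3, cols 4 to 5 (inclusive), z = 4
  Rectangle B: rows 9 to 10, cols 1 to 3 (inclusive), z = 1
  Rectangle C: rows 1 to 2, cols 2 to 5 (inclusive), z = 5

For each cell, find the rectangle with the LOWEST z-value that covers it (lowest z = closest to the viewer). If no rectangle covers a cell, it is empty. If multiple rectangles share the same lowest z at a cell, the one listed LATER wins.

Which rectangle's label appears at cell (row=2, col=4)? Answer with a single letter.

Check cell (2,4):
  A: rows 0-3 cols 4-5 z=4 -> covers; best now A (z=4)
  B: rows 9-10 cols 1-3 -> outside (row miss)
  C: rows 1-2 cols 2-5 z=5 -> covers; best now A (z=4)
Winner: A at z=4

Answer: A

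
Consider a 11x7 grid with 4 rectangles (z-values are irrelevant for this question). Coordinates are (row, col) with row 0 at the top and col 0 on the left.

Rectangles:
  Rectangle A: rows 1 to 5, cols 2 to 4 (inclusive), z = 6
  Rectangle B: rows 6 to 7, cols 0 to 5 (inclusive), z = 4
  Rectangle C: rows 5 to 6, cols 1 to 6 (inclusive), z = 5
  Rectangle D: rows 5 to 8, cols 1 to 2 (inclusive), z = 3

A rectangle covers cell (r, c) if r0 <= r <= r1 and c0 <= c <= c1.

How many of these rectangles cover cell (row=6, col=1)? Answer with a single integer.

Answer: 3

Derivation:
Check cell (6,1):
  A: rows 1-5 cols 2-4 -> outside (row miss)
  B: rows 6-7 cols 0-5 -> covers
  C: rows 5-6 cols 1-6 -> covers
  D: rows 5-8 cols 1-2 -> covers
Count covering = 3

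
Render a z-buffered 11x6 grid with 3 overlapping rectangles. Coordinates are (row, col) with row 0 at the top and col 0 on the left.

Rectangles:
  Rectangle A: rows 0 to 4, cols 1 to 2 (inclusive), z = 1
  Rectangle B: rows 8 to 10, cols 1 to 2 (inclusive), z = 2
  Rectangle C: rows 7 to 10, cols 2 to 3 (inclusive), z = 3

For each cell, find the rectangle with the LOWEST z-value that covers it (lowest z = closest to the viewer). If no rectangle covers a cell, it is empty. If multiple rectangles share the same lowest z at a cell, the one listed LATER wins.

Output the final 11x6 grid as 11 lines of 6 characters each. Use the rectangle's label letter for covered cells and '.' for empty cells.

.AA...
.AA...
.AA...
.AA...
.AA...
......
......
..CC..
.BBC..
.BBC..
.BBC..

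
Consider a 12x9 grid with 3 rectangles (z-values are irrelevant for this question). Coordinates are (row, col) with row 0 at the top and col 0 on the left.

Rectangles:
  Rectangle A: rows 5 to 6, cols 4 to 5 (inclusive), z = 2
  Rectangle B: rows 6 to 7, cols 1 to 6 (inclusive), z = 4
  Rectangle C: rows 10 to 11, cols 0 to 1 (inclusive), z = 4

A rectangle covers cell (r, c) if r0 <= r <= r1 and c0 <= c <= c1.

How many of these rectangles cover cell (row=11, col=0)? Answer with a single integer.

Check cell (11,0):
  A: rows 5-6 cols 4-5 -> outside (row miss)
  B: rows 6-7 cols 1-6 -> outside (row miss)
  C: rows 10-11 cols 0-1 -> covers
Count covering = 1

Answer: 1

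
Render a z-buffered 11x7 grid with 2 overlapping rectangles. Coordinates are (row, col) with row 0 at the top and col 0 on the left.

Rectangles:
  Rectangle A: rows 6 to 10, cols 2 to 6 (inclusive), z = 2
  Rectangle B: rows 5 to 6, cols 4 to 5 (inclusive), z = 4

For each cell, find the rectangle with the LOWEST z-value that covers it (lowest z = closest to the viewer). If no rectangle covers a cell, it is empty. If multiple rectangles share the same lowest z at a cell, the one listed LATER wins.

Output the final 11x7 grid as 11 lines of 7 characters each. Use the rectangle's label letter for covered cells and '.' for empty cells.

.......
.......
.......
.......
.......
....BB.
..AAAAA
..AAAAA
..AAAAA
..AAAAA
..AAAAA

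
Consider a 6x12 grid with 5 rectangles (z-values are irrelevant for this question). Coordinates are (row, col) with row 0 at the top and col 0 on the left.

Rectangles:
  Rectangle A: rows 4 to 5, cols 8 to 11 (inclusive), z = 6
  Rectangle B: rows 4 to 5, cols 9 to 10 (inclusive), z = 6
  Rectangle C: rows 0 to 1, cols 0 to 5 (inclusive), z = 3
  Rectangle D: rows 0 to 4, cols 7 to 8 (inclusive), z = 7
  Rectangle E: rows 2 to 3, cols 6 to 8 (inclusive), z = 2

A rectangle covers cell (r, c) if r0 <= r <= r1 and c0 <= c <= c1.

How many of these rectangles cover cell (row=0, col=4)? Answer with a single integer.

Check cell (0,4):
  A: rows 4-5 cols 8-11 -> outside (row miss)
  B: rows 4-5 cols 9-10 -> outside (row miss)
  C: rows 0-1 cols 0-5 -> covers
  D: rows 0-4 cols 7-8 -> outside (col miss)
  E: rows 2-3 cols 6-8 -> outside (row miss)
Count covering = 1

Answer: 1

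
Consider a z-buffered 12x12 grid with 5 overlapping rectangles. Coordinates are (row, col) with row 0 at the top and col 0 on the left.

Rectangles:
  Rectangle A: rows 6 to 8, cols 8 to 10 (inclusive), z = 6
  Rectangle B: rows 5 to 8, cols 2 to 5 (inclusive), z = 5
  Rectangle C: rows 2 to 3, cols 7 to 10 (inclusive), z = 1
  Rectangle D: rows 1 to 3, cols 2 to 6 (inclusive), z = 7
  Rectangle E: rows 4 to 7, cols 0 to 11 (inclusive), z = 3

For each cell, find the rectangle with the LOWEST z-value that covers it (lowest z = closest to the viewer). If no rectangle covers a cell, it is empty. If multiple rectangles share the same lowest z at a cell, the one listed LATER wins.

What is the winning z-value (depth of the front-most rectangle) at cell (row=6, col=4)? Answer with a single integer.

Check cell (6,4):
  A: rows 6-8 cols 8-10 -> outside (col miss)
  B: rows 5-8 cols 2-5 z=5 -> covers; best now B (z=5)
  C: rows 2-3 cols 7-10 -> outside (row miss)
  D: rows 1-3 cols 2-6 -> outside (row miss)
  E: rows 4-7 cols 0-11 z=3 -> covers; best now E (z=3)
Winner: E at z=3

Answer: 3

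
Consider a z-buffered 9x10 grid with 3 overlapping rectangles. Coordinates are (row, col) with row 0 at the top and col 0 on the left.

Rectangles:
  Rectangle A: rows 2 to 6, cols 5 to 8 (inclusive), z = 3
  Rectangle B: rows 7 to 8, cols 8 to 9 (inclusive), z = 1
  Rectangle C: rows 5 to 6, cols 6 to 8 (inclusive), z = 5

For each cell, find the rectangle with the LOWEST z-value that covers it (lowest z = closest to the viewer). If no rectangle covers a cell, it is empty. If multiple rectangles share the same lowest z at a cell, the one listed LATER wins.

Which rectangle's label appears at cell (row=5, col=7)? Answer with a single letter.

Answer: A

Derivation:
Check cell (5,7):
  A: rows 2-6 cols 5-8 z=3 -> covers; best now A (z=3)
  B: rows 7-8 cols 8-9 -> outside (row miss)
  C: rows 5-6 cols 6-8 z=5 -> covers; best now A (z=3)
Winner: A at z=3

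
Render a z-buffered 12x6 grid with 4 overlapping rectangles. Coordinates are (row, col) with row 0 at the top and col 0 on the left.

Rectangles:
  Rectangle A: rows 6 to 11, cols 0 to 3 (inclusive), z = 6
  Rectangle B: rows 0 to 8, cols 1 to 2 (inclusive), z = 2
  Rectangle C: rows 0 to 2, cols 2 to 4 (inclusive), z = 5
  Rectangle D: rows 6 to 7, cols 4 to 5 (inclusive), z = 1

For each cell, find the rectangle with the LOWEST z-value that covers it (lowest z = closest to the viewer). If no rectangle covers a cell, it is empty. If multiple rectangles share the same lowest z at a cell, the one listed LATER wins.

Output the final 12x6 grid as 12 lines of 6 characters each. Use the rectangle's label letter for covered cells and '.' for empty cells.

.BBCC.
.BBCC.
.BBCC.
.BB...
.BB...
.BB...
ABBADD
ABBADD
ABBA..
AAAA..
AAAA..
AAAA..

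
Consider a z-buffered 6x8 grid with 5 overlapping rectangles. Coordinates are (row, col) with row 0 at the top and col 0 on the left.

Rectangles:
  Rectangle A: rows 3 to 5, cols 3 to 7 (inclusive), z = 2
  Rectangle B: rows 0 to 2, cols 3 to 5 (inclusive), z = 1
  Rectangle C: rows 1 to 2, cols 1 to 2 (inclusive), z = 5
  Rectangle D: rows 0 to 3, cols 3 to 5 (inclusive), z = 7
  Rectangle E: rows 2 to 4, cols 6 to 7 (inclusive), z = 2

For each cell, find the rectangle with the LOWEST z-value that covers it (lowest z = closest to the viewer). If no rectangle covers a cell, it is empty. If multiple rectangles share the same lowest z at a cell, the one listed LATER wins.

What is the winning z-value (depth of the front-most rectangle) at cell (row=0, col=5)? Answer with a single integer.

Check cell (0,5):
  A: rows 3-5 cols 3-7 -> outside (row miss)
  B: rows 0-2 cols 3-5 z=1 -> covers; best now B (z=1)
  C: rows 1-2 cols 1-2 -> outside (row miss)
  D: rows 0-3 cols 3-5 z=7 -> covers; best now B (z=1)
  E: rows 2-4 cols 6-7 -> outside (row miss)
Winner: B at z=1

Answer: 1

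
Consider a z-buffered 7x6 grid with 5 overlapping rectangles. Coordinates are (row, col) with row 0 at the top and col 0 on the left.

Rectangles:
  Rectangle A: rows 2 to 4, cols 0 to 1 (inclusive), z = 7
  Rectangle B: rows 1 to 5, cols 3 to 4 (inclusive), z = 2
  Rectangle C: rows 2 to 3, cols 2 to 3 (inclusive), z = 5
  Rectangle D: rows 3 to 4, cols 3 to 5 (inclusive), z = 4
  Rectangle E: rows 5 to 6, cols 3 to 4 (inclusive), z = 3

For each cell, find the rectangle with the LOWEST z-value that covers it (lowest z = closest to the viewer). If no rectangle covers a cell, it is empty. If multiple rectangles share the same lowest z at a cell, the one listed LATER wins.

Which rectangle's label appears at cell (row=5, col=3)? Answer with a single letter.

Answer: B

Derivation:
Check cell (5,3):
  A: rows 2-4 cols 0-1 -> outside (row miss)
  B: rows 1-5 cols 3-4 z=2 -> covers; best now B (z=2)
  C: rows 2-3 cols 2-3 -> outside (row miss)
  D: rows 3-4 cols 3-5 -> outside (row miss)
  E: rows 5-6 cols 3-4 z=3 -> covers; best now B (z=2)
Winner: B at z=2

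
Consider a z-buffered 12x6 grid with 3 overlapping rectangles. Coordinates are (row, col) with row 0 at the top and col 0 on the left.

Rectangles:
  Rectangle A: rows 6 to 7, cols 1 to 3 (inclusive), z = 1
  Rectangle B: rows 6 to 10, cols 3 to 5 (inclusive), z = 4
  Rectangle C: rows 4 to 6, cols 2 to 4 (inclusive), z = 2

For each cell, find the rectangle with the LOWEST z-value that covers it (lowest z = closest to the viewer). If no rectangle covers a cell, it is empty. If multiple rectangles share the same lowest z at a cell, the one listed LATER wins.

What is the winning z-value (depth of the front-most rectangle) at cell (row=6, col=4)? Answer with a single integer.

Check cell (6,4):
  A: rows 6-7 cols 1-3 -> outside (col miss)
  B: rows 6-10 cols 3-5 z=4 -> covers; best now B (z=4)
  C: rows 4-6 cols 2-4 z=2 -> covers; best now C (z=2)
Winner: C at z=2

Answer: 2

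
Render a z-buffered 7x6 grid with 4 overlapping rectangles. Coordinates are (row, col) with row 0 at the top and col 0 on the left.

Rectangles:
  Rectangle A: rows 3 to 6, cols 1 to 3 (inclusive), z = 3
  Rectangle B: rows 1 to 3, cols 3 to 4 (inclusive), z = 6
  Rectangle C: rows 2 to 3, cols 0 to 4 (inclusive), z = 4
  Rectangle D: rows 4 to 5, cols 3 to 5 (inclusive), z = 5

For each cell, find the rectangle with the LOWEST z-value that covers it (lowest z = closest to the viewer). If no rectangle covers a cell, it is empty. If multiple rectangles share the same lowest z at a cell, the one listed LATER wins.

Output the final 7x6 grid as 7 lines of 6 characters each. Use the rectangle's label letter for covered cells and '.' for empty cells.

......
...BB.
CCCCC.
CAAAC.
.AAADD
.AAADD
.AAA..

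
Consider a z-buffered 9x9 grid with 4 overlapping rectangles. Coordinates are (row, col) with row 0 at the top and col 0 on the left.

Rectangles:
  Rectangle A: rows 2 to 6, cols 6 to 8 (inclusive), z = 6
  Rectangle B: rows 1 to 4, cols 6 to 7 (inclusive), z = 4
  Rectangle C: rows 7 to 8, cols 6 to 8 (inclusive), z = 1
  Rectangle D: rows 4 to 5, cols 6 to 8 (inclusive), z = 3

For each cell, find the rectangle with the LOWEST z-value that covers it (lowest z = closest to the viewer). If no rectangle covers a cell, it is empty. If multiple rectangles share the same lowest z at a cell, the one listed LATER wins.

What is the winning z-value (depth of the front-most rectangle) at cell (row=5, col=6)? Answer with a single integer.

Check cell (5,6):
  A: rows 2-6 cols 6-8 z=6 -> covers; best now A (z=6)
  B: rows 1-4 cols 6-7 -> outside (row miss)
  C: rows 7-8 cols 6-8 -> outside (row miss)
  D: rows 4-5 cols 6-8 z=3 -> covers; best now D (z=3)
Winner: D at z=3

Answer: 3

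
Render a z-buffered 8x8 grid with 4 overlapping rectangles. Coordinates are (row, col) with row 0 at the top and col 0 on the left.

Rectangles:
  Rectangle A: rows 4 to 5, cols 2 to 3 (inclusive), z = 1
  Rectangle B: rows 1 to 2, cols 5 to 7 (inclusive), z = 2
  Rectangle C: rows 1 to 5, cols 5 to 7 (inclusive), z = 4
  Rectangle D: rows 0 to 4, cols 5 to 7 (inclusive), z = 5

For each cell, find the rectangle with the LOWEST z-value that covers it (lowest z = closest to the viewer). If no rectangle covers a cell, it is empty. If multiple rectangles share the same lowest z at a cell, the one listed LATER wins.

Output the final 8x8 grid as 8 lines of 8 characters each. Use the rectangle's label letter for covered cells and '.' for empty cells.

.....DDD
.....BBB
.....BBB
.....CCC
..AA.CCC
..AA.CCC
........
........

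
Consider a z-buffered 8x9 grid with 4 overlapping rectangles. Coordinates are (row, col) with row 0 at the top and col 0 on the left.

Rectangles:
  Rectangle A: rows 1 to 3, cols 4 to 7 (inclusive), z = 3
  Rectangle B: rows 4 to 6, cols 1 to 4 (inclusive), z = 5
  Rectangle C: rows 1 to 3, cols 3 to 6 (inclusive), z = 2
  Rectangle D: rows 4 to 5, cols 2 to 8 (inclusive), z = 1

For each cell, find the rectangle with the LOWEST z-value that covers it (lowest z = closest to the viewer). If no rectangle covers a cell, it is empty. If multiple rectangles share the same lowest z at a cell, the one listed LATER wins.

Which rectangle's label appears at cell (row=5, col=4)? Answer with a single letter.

Check cell (5,4):
  A: rows 1-3 cols 4-7 -> outside (row miss)
  B: rows 4-6 cols 1-4 z=5 -> covers; best now B (z=5)
  C: rows 1-3 cols 3-6 -> outside (row miss)
  D: rows 4-5 cols 2-8 z=1 -> covers; best now D (z=1)
Winner: D at z=1

Answer: D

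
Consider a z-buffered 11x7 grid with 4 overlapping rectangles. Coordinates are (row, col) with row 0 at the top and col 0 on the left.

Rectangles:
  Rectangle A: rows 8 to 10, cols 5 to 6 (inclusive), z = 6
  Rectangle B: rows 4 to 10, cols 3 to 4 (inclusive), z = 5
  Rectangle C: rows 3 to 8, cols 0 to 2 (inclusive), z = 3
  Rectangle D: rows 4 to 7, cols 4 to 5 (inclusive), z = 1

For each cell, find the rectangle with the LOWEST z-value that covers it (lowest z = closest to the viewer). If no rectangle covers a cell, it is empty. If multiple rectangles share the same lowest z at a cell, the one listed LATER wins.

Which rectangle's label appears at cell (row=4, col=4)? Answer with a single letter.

Check cell (4,4):
  A: rows 8-10 cols 5-6 -> outside (row miss)
  B: rows 4-10 cols 3-4 z=5 -> covers; best now B (z=5)
  C: rows 3-8 cols 0-2 -> outside (col miss)
  D: rows 4-7 cols 4-5 z=1 -> covers; best now D (z=1)
Winner: D at z=1

Answer: D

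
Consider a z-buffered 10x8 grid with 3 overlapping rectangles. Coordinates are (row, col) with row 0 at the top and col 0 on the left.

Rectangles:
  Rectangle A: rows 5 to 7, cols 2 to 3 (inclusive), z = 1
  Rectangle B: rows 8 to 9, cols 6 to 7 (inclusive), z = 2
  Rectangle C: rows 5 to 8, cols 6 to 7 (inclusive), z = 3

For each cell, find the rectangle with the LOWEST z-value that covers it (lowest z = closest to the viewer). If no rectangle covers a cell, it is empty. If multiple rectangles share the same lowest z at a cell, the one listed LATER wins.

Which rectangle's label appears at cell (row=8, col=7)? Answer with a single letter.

Check cell (8,7):
  A: rows 5-7 cols 2-3 -> outside (row miss)
  B: rows 8-9 cols 6-7 z=2 -> covers; best now B (z=2)
  C: rows 5-8 cols 6-7 z=3 -> covers; best now B (z=2)
Winner: B at z=2

Answer: B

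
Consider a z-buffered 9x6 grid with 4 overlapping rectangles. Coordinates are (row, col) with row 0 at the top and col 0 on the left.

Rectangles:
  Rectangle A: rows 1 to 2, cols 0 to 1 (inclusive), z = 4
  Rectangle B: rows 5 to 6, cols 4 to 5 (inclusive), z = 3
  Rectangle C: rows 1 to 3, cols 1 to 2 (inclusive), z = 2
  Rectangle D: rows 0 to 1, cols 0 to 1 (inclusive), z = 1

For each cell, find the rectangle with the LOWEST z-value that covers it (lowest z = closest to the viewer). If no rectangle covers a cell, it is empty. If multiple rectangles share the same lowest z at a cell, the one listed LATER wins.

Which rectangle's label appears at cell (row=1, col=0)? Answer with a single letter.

Answer: D

Derivation:
Check cell (1,0):
  A: rows 1-2 cols 0-1 z=4 -> covers; best now A (z=4)
  B: rows 5-6 cols 4-5 -> outside (row miss)
  C: rows 1-3 cols 1-2 -> outside (col miss)
  D: rows 0-1 cols 0-1 z=1 -> covers; best now D (z=1)
Winner: D at z=1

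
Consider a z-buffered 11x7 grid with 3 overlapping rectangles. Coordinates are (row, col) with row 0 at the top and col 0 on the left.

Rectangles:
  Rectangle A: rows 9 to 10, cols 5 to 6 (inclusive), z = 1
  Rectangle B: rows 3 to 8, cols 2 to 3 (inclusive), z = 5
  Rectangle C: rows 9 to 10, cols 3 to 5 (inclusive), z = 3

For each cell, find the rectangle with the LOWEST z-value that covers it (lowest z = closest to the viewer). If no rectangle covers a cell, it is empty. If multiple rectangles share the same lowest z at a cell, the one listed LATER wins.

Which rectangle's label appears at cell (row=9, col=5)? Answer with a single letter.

Check cell (9,5):
  A: rows 9-10 cols 5-6 z=1 -> covers; best now A (z=1)
  B: rows 3-8 cols 2-3 -> outside (row miss)
  C: rows 9-10 cols 3-5 z=3 -> covers; best now A (z=1)
Winner: A at z=1

Answer: A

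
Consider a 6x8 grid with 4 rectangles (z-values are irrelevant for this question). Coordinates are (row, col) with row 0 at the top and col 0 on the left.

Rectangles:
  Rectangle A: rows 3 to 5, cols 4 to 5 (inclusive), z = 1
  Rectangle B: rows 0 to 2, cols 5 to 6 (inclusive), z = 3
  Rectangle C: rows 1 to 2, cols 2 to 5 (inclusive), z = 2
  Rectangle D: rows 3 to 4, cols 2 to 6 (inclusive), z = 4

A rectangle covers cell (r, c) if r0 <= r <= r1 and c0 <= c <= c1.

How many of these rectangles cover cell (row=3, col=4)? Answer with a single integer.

Answer: 2

Derivation:
Check cell (3,4):
  A: rows 3-5 cols 4-5 -> covers
  B: rows 0-2 cols 5-6 -> outside (row miss)
  C: rows 1-2 cols 2-5 -> outside (row miss)
  D: rows 3-4 cols 2-6 -> covers
Count covering = 2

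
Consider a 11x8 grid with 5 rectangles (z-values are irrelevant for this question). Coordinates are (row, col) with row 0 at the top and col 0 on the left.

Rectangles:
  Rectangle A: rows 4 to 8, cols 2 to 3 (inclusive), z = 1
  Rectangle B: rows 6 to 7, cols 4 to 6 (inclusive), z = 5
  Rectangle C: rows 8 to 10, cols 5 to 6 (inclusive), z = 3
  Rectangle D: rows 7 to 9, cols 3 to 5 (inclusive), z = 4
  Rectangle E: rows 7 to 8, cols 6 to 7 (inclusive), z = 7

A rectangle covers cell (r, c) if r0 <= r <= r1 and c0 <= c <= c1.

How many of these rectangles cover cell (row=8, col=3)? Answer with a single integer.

Answer: 2

Derivation:
Check cell (8,3):
  A: rows 4-8 cols 2-3 -> covers
  B: rows 6-7 cols 4-6 -> outside (row miss)
  C: rows 8-10 cols 5-6 -> outside (col miss)
  D: rows 7-9 cols 3-5 -> covers
  E: rows 7-8 cols 6-7 -> outside (col miss)
Count covering = 2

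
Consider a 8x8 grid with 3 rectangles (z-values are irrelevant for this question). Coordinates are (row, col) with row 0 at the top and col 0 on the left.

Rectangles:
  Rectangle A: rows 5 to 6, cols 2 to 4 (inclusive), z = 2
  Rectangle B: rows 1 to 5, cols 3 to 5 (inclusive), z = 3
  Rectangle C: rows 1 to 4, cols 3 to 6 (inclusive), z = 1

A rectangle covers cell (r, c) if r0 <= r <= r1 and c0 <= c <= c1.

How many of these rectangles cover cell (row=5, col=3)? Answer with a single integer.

Check cell (5,3):
  A: rows 5-6 cols 2-4 -> covers
  B: rows 1-5 cols 3-5 -> covers
  C: rows 1-4 cols 3-6 -> outside (row miss)
Count covering = 2

Answer: 2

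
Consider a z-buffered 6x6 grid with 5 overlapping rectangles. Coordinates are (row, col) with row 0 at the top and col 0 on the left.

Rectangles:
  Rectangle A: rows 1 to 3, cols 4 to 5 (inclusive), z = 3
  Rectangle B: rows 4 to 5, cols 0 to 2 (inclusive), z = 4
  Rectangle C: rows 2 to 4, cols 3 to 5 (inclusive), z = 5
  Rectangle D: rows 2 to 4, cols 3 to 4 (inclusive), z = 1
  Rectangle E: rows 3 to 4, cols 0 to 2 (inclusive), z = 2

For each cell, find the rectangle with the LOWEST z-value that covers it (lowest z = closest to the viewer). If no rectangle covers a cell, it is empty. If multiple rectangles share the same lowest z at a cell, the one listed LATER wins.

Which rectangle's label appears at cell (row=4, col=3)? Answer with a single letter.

Check cell (4,3):
  A: rows 1-3 cols 4-5 -> outside (row miss)
  B: rows 4-5 cols 0-2 -> outside (col miss)
  C: rows 2-4 cols 3-5 z=5 -> covers; best now C (z=5)
  D: rows 2-4 cols 3-4 z=1 -> covers; best now D (z=1)
  E: rows 3-4 cols 0-2 -> outside (col miss)
Winner: D at z=1

Answer: D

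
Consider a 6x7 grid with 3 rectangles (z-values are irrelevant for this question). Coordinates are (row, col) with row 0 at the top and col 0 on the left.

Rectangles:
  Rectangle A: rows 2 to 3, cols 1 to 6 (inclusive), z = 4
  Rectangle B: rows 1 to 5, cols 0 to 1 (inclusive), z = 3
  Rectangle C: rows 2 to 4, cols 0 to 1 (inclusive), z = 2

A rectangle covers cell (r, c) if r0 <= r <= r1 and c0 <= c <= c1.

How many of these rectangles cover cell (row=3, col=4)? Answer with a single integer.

Answer: 1

Derivation:
Check cell (3,4):
  A: rows 2-3 cols 1-6 -> covers
  B: rows 1-5 cols 0-1 -> outside (col miss)
  C: rows 2-4 cols 0-1 -> outside (col miss)
Count covering = 1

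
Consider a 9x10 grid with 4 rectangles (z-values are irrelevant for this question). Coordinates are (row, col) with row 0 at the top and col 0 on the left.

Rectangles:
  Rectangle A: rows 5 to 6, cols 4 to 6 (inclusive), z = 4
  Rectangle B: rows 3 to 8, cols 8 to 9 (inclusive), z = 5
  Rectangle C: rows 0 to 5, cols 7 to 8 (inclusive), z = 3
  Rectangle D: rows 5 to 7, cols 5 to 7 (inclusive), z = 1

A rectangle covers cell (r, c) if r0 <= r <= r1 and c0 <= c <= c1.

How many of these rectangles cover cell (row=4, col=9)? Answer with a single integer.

Answer: 1

Derivation:
Check cell (4,9):
  A: rows 5-6 cols 4-6 -> outside (row miss)
  B: rows 3-8 cols 8-9 -> covers
  C: rows 0-5 cols 7-8 -> outside (col miss)
  D: rows 5-7 cols 5-7 -> outside (row miss)
Count covering = 1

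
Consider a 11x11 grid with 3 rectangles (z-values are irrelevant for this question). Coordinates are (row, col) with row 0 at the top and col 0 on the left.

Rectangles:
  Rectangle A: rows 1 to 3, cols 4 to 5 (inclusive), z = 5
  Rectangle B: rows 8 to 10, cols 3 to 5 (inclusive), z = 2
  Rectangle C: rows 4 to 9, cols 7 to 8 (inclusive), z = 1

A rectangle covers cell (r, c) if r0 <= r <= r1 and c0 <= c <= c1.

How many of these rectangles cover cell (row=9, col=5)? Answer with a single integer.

Check cell (9,5):
  A: rows 1-3 cols 4-5 -> outside (row miss)
  B: rows 8-10 cols 3-5 -> covers
  C: rows 4-9 cols 7-8 -> outside (col miss)
Count covering = 1

Answer: 1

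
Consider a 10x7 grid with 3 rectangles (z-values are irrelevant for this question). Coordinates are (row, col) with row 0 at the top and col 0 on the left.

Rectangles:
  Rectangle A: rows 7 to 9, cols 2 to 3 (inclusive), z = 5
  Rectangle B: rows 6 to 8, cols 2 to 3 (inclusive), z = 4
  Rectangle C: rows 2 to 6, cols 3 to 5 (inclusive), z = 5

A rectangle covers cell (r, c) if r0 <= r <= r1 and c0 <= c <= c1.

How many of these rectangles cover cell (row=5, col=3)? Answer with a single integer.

Answer: 1

Derivation:
Check cell (5,3):
  A: rows 7-9 cols 2-3 -> outside (row miss)
  B: rows 6-8 cols 2-3 -> outside (row miss)
  C: rows 2-6 cols 3-5 -> covers
Count covering = 1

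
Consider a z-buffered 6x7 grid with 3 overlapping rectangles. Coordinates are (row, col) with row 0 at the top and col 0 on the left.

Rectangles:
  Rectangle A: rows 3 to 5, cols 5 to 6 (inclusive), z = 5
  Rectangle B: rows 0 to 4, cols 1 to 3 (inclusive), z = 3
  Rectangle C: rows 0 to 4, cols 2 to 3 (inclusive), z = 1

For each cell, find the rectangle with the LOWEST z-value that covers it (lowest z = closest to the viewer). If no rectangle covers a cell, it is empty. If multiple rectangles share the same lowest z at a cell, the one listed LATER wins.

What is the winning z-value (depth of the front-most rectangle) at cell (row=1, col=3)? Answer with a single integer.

Answer: 1

Derivation:
Check cell (1,3):
  A: rows 3-5 cols 5-6 -> outside (row miss)
  B: rows 0-4 cols 1-3 z=3 -> covers; best now B (z=3)
  C: rows 0-4 cols 2-3 z=1 -> covers; best now C (z=1)
Winner: C at z=1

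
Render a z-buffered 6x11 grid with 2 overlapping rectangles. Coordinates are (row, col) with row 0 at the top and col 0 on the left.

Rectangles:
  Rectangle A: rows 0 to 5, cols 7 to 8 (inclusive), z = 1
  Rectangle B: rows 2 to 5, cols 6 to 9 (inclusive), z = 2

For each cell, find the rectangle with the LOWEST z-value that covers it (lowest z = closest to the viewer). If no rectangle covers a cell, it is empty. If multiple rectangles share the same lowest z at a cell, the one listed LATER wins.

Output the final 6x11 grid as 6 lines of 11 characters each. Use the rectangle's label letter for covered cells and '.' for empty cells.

.......AA..
.......AA..
......BAAB.
......BAAB.
......BAAB.
......BAAB.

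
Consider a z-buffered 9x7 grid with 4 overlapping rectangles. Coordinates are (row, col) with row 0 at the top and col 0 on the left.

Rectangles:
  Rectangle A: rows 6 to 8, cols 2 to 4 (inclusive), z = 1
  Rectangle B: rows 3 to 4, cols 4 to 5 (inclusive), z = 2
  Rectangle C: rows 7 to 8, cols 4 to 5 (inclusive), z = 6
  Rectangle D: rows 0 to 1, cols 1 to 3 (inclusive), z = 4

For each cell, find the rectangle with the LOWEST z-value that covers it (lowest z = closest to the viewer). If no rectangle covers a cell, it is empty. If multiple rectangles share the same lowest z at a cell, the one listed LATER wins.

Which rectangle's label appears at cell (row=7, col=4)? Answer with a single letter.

Answer: A

Derivation:
Check cell (7,4):
  A: rows 6-8 cols 2-4 z=1 -> covers; best now A (z=1)
  B: rows 3-4 cols 4-5 -> outside (row miss)
  C: rows 7-8 cols 4-5 z=6 -> covers; best now A (z=1)
  D: rows 0-1 cols 1-3 -> outside (row miss)
Winner: A at z=1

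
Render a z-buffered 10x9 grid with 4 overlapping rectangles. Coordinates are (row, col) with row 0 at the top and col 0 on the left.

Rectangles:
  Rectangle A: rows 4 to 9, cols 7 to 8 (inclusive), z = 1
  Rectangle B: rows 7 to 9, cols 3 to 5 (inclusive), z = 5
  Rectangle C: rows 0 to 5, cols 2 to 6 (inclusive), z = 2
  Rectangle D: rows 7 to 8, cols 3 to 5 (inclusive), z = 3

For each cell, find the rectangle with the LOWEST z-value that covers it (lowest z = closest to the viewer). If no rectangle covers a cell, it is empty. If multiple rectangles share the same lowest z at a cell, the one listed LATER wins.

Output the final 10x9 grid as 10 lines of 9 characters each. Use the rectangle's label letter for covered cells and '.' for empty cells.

..CCCCC..
..CCCCC..
..CCCCC..
..CCCCC..
..CCCCCAA
..CCCCCAA
.......AA
...DDD.AA
...DDD.AA
...BBB.AA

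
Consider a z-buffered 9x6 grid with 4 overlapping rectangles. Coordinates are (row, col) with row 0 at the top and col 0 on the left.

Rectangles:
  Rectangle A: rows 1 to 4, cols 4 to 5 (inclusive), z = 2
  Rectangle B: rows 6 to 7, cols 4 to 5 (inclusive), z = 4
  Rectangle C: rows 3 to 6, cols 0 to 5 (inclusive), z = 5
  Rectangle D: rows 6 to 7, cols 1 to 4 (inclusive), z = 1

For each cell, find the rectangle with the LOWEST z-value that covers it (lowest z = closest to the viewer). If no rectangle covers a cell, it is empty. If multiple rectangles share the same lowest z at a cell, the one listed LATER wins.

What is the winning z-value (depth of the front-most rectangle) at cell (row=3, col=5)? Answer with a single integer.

Answer: 2

Derivation:
Check cell (3,5):
  A: rows 1-4 cols 4-5 z=2 -> covers; best now A (z=2)
  B: rows 6-7 cols 4-5 -> outside (row miss)
  C: rows 3-6 cols 0-5 z=5 -> covers; best now A (z=2)
  D: rows 6-7 cols 1-4 -> outside (row miss)
Winner: A at z=2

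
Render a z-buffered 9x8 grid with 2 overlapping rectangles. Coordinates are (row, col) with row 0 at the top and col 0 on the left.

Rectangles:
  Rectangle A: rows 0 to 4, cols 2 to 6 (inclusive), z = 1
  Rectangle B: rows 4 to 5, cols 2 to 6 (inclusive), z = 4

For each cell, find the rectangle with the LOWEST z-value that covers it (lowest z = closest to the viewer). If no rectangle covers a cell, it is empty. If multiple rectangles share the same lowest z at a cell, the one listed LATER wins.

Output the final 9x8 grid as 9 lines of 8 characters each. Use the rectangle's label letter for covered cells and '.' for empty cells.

..AAAAA.
..AAAAA.
..AAAAA.
..AAAAA.
..AAAAA.
..BBBBB.
........
........
........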